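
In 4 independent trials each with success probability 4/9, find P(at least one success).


P(at least one) = 1 - P(none)
P(none) = (1 - 4/9)^4 = (5/9)^4 = 625/6561
P(at least one) = 1 - 625/6561 = 5936/6561

5936/6561


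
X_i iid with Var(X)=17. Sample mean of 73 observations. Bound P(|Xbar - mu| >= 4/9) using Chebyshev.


Var(Xbar) = Var(X)/n = 17/73
Chebyshev: P(|Xbar-mu| >= 4/9) <= Var(Xbar)/(4/9)^2 = (17/73)/(16/81) = 1377/1168
Bound exceeds 1, so trivial bound: 1

1


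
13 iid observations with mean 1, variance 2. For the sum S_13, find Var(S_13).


By independence, Var(S_n) = n*Var(X_1) = 13*2 = 26

26


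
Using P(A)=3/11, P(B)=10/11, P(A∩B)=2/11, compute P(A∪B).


P(A∪B) = P(A) + P(B) - P(A∩B)
= 3/11 + 10/11 - 2/11 = 1

1


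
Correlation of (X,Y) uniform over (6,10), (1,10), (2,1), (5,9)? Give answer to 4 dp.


Cov(X,Y) = 3.0000, Var(X) = 4.2500, Var(Y) = 14.2500
rho = Cov/(sqrt(VarX)*sqrt(VarY)) = 0.3855

0.3855


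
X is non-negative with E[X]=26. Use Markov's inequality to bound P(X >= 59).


Markov: P(X >= a) <= E[X]/a
P(X >= 59) <= 26/59

26/59


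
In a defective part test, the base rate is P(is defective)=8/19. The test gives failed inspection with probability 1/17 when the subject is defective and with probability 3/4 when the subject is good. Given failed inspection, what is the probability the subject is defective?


P(A) = P(A|B)P(B) + P(A|B')P(B') = 1/17*8/19 + 3/4*11/19 = 593/1292
P(B|A) = P(A|B)P(B)/P(A) = (8/323)/(593/1292) = 32/593

32/593


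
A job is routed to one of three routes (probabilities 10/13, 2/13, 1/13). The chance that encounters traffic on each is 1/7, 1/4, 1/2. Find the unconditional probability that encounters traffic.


P(A) = P(A|B1)P(B1) + P(A|B2)P(B2) + P(A|B3)P(B3)
= 1/7*10/13 + 1/4*2/13 + 1/2*1/13
= 10/91 + 1/26 + 1/26 = 17/91

17/91


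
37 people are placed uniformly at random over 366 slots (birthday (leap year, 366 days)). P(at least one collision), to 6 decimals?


P(all different) = prod((366-i)/366 for i=0..36) = 0.152077
P(at least one match) = 1 - 0.152077 = 0.847923

0.847923


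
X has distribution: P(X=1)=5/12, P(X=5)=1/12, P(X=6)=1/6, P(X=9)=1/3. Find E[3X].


E[3X] = sum(g(x)*P(x))
= 3*5/12 + 15*1/12 + 18*1/6 + 27*1/3
= 29/2

29/2


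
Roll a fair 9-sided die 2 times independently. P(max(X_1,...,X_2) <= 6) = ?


P(max <= 6) = P(all X_i <= 6) = (P(X_1 <= 6))^2
= (6/9)^2 = (2/3)^2 = 4/9

4/9


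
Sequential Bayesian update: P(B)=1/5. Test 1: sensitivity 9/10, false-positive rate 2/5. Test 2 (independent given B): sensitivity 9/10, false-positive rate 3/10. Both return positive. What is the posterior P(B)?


After test 1: P(+) = 9/10*1/5 + 2/5*4/5 = 1/2
P(B|+) = (9/50)/(1/2) = 9/25
After test 2 (use post1 as new prior): P(+) = 9/10*9/25 + 3/10*16/25 = 129/250
P(B|+,+) = (81/250)/(129/250) = 27/43

27/43


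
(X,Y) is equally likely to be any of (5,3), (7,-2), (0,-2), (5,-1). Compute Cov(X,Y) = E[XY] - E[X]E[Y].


E[X]=17/4, E[Y]=-1/2, E[XY]=-1
Cov(X,Y) = E[XY] - E[X]E[Y] = -1 - 17/4*-1/2 = 9/8

9/8


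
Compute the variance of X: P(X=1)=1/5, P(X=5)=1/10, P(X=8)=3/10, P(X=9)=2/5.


E[X] = 67/10, E[X^2] = 543/10
Var(X) = E[X^2] - (E[X])^2 = 543/10 - (67/10)^2 = 941/100

941/100


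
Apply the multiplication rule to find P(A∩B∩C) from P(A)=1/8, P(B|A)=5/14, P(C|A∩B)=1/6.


P(A∩B∩C) = P(A) * P(B|A) * P(C|A∩B)
= 1/8 * 5/14 * 1/6
= 5/112 * 1/6 = 5/672

5/672


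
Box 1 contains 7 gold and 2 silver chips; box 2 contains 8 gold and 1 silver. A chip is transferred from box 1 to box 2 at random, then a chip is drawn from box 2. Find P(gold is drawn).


P(transfer gold) = 7/9; P(transfer silver) = 2/9
If gold transferred: Urn II has 9 gold of 10, so P(gold|gold moved) = 9/10
If silver transferred: Urn II has 8 gold of 10, so P(gold|silver moved) = 4/5
By total probability: P(gold) = 7/9*9/10 + 2/9*4/5 = 79/90

79/90


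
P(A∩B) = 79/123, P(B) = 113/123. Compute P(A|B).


P(A|B) = P(A∩B)/P(B) = (79/123)/(113/123) = 79/113

79/113


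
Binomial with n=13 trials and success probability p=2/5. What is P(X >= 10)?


P(X>=10) = P(X=10) + P(X=11) + P(X=12) + P(X=13)
= 7907328/1220703125 + 1437696/1220703125 + 159744/1220703125 + 8192/1220703125
= 1902592/244140625

1902592/244140625


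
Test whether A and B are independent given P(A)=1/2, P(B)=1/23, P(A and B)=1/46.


P(A)*P(B) = 1/2*1/23 = 1/46
P(A∩B) = 1/46, which equals P(A)P(B), so independent

Yes, A and B are independent


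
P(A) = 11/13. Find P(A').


P(A') = 1 - P(A) = 1 - 11/13 = 2/13

2/13


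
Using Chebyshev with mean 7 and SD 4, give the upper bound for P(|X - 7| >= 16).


k = 16/4 = 4
Chebyshev: P(|X-mu| >= k*sigma) <= 1/k^2 = 1/4^2 = 1/16

1/16


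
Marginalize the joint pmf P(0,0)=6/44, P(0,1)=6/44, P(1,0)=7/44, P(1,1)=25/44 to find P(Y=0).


P(Y=0) = P(0,0)+P(1,0) = 6/44 + 7/44 = 13/44

13/44


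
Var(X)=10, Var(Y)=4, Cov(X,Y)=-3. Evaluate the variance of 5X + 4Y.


Var(5X + 4Y) = 5^2*Var(X) + 4^2*Var(Y) + 2*5*4*Cov(X,Y)
= 25*10 + 16*4 + 40*(-3)
= 250 + 64 - 120 = 194

194


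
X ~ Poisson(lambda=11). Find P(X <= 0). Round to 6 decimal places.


P(X<=0) = e^(-11)*11^0/0!
≈ 0.0000167017
≈ 0.000017

0.000017


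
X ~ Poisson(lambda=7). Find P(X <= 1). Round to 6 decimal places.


P(X<=1) = e^(-7)*7^0/0! + e^(-7)*7^1/1!
≈ 0.0009118820 + 0.0063831738
= 0.0072950558
≈ 0.007295

0.007295


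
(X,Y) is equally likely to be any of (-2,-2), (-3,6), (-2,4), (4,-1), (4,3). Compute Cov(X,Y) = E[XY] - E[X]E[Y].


E[X]=1/5, E[Y]=2, E[XY]=-14/5
Cov(X,Y) = E[XY] - E[X]E[Y] = -14/5 - 1/5*2 = -16/5

-16/5


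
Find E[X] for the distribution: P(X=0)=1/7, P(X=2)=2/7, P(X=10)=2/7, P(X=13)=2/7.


E[X] = sum(x * P(x))
= 0*1/7 + 2*2/7 + 10*2/7 + 13*2/7
= 50/7

50/7


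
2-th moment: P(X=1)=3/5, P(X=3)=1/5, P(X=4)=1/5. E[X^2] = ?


E[X^2] = sum(x^2 * P(x))
= 1*3/5 + 9*1/5 + 16*1/5
= 28/5

28/5


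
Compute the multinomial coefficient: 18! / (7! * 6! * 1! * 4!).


18! = 6402373705728000
Denominator: 7!=5040 * 6!=720 * 1!=1 * 4!=24
Coefficient = 6402373705728000 / 87091200 = 73513440

73513440


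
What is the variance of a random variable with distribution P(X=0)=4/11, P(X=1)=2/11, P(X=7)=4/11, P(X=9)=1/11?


E[X] = 39/11, E[X^2] = 279/11
Var(X) = E[X^2] - (E[X])^2 = 279/11 - (39/11)^2 = 1548/121

1548/121


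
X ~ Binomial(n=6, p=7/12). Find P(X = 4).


P(X=4) = C(6,4) * p^4 * (1-p)^2
= 15 * 2401/20736 * 25/144
= 300125/995328

300125/995328


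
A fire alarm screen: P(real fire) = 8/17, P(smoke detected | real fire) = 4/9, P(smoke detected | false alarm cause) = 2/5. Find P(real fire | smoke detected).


P(A) = P(A|B)P(B) + P(A|B')P(B') = 4/9*8/17 + 2/5*9/17 = 322/765
P(B|A) = P(A|B)P(B)/P(A) = (32/153)/(322/765) = 80/161

80/161


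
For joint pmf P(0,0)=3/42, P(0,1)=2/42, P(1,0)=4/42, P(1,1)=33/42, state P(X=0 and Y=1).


Read from table: P(X=0, Y=1) = 2/42 = 1/21

1/21


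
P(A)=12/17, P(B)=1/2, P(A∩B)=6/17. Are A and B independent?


P(A)*P(B) = 12/17*1/2 = 6/17
P(A∩B) = 6/17, which equals P(A)P(B), so independent

Yes, A and B are independent


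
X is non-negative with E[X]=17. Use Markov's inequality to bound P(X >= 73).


Markov: P(X >= a) <= E[X]/a
P(X >= 73) <= 17/73

17/73


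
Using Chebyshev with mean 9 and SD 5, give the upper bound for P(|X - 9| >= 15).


k = 15/5 = 3
Chebyshev: P(|X-mu| >= k*sigma) <= 1/k^2 = 1/3^2 = 1/9

1/9


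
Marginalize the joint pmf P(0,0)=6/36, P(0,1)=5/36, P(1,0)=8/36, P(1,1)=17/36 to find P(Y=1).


P(Y=1) = P(0,1)+P(1,1) = 5/36 + 17/36 = 22/36 = 11/18

11/18


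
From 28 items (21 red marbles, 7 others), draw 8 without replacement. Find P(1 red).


P(X=1) = C(21,1)*C(7,7) / C(28,8)
= 21*1 / 3108105
= 21/3108105 = 1/148005

1/148005


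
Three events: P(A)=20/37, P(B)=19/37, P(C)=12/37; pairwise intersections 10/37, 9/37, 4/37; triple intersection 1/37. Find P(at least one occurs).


P(A∪B∪C) = P(A)+P(B)+P(C) - P(AB)-P(AC)-P(BC) + P(ABC)
= 20/37+19/37+12/37 - 10/37-9/37-4/37 + 1/37
= 29/37

29/37


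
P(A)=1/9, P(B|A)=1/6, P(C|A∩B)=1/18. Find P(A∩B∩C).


P(A∩B∩C) = P(A) * P(B|A) * P(C|A∩B)
= 1/9 * 1/6 * 1/18
= 1/54 * 1/18 = 1/972

1/972


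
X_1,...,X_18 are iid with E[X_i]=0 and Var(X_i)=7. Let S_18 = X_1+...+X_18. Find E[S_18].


E[S_n] = n*E[X_1] = 18*0 = 0

0


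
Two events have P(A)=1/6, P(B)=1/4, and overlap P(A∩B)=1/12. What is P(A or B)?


P(A∪B) = P(A) + P(B) - P(A∩B)
= 1/6 + 1/4 - 1/12 = 1/3

1/3


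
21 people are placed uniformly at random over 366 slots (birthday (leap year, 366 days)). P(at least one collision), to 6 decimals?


P(all different) = prod((366-i)/366 for i=0..20) = 0.557221
P(at least one match) = 1 - 0.557221 = 0.442779

0.442779


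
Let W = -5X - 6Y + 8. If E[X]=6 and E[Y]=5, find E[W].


E[-5X - 6Y + 8] = -5*E[X] - 6*E[Y] + 8
= (-5)*(6) + (-6)*(5) + (8)
= -30 - 30 + 8 = -52

-52


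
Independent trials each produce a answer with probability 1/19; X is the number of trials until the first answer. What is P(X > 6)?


P(X > 6) = P(first 6 trials all fail) = (1-p)^6 = (18/19)^6 = 34012224/47045881

34012224/47045881


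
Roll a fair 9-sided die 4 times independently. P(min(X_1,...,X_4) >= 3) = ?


P(min >= 3) = P(all X_i >= 3) = (P(X_1 >= 3))^4
= (7/9)^4 = 2401/6561

2401/6561


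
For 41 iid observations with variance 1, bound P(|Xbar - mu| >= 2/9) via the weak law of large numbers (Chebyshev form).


Var(Xbar) = Var(X)/n = 1/41
Chebyshev: P(|Xbar-mu| >= 2/9) <= Var(Xbar)/(2/9)^2 = (1/41)/(4/81) = 81/164

81/164


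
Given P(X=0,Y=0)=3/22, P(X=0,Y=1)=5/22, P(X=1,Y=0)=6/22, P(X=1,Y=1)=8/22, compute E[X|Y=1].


P(Y=1) = 13/22
E[X|Y=1] = (0*5 + 1*8)/13 = 8/13

8/13


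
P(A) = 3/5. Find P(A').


P(A') = 1 - P(A) = 1 - 3/5 = 2/5

2/5


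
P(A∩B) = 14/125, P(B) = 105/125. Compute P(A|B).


P(A|B) = P(A∩B)/P(B) = (14/125)/(105/125) = 14/105 = 2/15

2/15


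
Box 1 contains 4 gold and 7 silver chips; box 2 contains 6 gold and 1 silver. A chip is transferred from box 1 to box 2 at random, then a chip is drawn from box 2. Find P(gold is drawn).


P(transfer gold) = 4/11; P(transfer silver) = 7/11
If gold transferred: Urn II has 7 gold of 8, so P(gold|gold moved) = 7/8
If silver transferred: Urn II has 6 gold of 8, so P(gold|silver moved) = 3/4
By total probability: P(gold) = 4/11*7/8 + 7/11*3/4 = 35/44

35/44


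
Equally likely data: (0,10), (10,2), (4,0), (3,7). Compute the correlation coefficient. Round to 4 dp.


Cov(X,Y) = -9.9375, Var(X) = 13.1875, Var(Y) = 15.6875
rho = Cov/(sqrt(VarX)*sqrt(VarY)) = -0.6909

-0.6909


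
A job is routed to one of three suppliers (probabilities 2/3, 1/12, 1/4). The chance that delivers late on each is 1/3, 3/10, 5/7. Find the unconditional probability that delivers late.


P(A) = P(A|B1)P(B1) + P(A|B2)P(B2) + P(A|B3)P(B3)
= 1/3*2/3 + 3/10*1/12 + 5/7*1/4
= 2/9 + 1/40 + 5/28 = 1073/2520

1073/2520


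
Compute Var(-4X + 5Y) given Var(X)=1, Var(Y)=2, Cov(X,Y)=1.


Var(-4X + 5Y) = (-4)^2*Var(X) + 5^2*Var(Y) + 2*(-4)*5*Cov(X,Y)
= 16*1 + 25*2 - 40*1
= 16 + 50 - 40 = 26

26


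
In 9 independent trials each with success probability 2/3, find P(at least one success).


P(at least one) = 1 - P(none)
P(none) = (1 - 2/3)^9 = (1/3)^9 = 1/19683
P(at least one) = 1 - 1/19683 = 19682/19683

19682/19683


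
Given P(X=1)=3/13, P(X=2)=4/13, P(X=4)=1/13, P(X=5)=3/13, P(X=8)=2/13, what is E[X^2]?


E[X^2] = sum(g(x)*P(x))
= 1*3/13 + 4*4/13 + 16*1/13 + 25*3/13 + 64*2/13
= 238/13

238/13


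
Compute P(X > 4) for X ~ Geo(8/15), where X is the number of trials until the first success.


P(X > 4) = P(first 4 trials all fail) = (1-p)^4 = (7/15)^4 = 2401/50625

2401/50625


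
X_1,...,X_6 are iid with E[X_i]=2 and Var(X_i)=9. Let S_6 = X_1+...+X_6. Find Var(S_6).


By independence, Var(S_n) = n*Var(X_1) = 6*9 = 54

54


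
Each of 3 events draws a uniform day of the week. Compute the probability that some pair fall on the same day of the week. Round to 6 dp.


P(all different) = prod((7-i)/7 for i=0..2) = 0.612245
P(at least one match) = 1 - 0.612245 = 0.387755

0.387755


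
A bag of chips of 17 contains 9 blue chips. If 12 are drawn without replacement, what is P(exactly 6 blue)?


P(X=6) = C(9,6)*C(8,6) / C(17,12)
= 84*28 / 6188
= 2352/6188 = 84/221

84/221


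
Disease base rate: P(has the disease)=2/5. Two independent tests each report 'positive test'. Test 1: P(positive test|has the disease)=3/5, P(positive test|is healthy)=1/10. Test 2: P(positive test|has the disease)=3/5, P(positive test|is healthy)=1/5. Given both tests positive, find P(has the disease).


After test 1: P(+) = 3/5*2/5 + 1/10*3/5 = 3/10
P(B|+) = (6/25)/(3/10) = 4/5
After test 2 (use post1 as new prior): P(+) = 3/5*4/5 + 1/5*1/5 = 13/25
P(B|+,+) = (12/25)/(13/25) = 12/13

12/13


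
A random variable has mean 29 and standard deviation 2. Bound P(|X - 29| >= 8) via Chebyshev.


k = 8/2 = 4
Chebyshev: P(|X-mu| >= k*sigma) <= 1/k^2 = 1/4^2 = 1/16

1/16


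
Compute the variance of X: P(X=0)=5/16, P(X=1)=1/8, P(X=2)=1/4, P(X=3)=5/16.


E[X] = 25/16, E[X^2] = 63/16
Var(X) = E[X^2] - (E[X])^2 = 63/16 - (25/16)^2 = 383/256

383/256


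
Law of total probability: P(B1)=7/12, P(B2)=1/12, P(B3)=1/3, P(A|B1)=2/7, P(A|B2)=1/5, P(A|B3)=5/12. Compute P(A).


P(A) = P(A|B1)P(B1) + P(A|B2)P(B2) + P(A|B3)P(B3)
= 2/7*7/12 + 1/5*1/12 + 5/12*1/3
= 1/6 + 1/60 + 5/36 = 29/90

29/90


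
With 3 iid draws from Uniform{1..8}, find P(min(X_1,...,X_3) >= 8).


P(min >= 8) = P(all X_i >= 8) = (P(X_1 >= 8))^3
= (1/8)^3 = 1/512

1/512


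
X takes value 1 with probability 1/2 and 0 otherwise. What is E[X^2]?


For Bernoulli: X in {0,1}
E[X^2] = 0^2*(1-1/2) + 1^2*1/2 = 1/2

1/2


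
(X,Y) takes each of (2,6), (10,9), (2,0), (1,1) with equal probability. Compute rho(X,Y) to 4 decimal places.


Cov(X,Y) = 10.7500, Var(X) = 13.1875, Var(Y) = 13.5000
rho = Cov/(sqrt(VarX)*sqrt(VarY)) = 0.8057

0.8057


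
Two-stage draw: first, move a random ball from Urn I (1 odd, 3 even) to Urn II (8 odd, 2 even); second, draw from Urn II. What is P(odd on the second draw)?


P(transfer odd) = 1/4; P(transfer even) = 3/4
If odd transferred: Urn II has 9 odd of 11, so P(odd|odd moved) = 9/11
If even transferred: Urn II has 8 odd of 11, so P(odd|even moved) = 8/11
By total probability: P(odd) = 1/4*9/11 + 3/4*8/11 = 3/4

3/4


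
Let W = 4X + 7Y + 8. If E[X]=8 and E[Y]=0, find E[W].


E[4X + 7Y + 8] = 4*E[X] + 7*E[Y] + 8
= (4)*(8) + (7)*(0) + (8)
= 32 + 0 + 8 = 40

40


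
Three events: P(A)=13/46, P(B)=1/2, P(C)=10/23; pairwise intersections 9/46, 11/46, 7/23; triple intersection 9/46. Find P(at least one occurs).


P(A∪B∪C) = P(A)+P(B)+P(C) - P(AB)-P(AC)-P(BC) + P(ABC)
= 13/46+1/2+10/23 - 9/46-11/46-7/23 + 9/46
= 31/46

31/46


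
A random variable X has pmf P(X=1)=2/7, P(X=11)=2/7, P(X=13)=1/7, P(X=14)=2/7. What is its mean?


E[X] = sum(x * P(x))
= 1*2/7 + 11*2/7 + 13*1/7 + 14*2/7
= 65/7

65/7


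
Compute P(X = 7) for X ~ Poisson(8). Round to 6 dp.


P(X=7) = e^(-8) * 8^7 / 7!
≈ 0.0003354626279 * 2097152 / 5040
≈ 0.139587

0.139587


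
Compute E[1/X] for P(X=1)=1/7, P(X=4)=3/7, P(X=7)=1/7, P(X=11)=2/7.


E[1/X] = sum(g(x)*P(x))
= 1*1/7 + 1/4*3/7 + 1/7*1/7 + 1/11*2/7
= 639/2156

639/2156


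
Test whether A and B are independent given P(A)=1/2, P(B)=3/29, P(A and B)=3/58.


P(A)*P(B) = 1/2*3/29 = 3/58
P(A∩B) = 3/58, which equals P(A)P(B), so independent

Yes, A and B are independent


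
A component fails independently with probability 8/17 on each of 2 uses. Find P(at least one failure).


P(at least one) = 1 - P(none)
P(none) = (1 - 8/17)^2 = (9/17)^2 = 81/289
P(at least one) = 1 - 81/289 = 208/289

208/289


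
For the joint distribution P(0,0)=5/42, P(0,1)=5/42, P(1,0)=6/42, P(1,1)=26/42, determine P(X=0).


P(X=0) = P(0,0)+P(0,1) = 5/42 + 5/42 = 10/42 = 5/21

5/21


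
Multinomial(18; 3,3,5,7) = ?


18! = 6402373705728000
Denominator: 3!=6 * 3!=6 * 5!=120 * 7!=5040
Coefficient = 6402373705728000 / 21772800 = 294053760

294053760


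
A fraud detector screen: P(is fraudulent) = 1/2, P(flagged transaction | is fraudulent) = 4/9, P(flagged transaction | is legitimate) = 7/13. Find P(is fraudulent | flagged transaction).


P(A) = P(A|B)P(B) + P(A|B')P(B') = 4/9*1/2 + 7/13*1/2 = 115/234
P(B|A) = P(A|B)P(B)/P(A) = (2/9)/(115/234) = 52/115

52/115


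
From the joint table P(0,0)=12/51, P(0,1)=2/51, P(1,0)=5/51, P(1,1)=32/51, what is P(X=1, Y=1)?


Read from table: P(X=1, Y=1) = 32/51

32/51


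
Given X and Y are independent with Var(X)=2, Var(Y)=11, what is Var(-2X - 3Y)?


Independence => Cov(X,Y)=0
Var(-2X - 3Y) = (-2)^2*Var(X) + (-3)^2*Var(Y)
= 4*2 + 9*11 = 107

107


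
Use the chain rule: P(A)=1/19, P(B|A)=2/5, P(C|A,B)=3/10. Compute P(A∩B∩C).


P(A∩B∩C) = P(A) * P(B|A) * P(C|A∩B)
= 1/19 * 2/5 * 3/10
= 2/95 * 3/10 = 3/475

3/475


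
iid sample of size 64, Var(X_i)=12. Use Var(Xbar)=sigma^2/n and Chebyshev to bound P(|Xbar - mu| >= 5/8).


Var(Xbar) = Var(X)/n = 12/64
Chebyshev: P(|Xbar-mu| >= 5/8) <= Var(Xbar)/(5/8)^2 = (3/16)/(25/64) = 12/25

12/25


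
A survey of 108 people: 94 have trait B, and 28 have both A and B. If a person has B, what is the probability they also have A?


P(A|B) = P(A∩B)/P(B) = (28/108)/(94/108) = 28/94 = 14/47

14/47


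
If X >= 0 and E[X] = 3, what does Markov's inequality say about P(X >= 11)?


Markov: P(X >= a) <= E[X]/a
P(X >= 11) <= 3/11

3/11


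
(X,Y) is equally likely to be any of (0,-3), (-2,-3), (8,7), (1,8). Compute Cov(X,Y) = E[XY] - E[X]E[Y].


E[X]=7/4, E[Y]=9/4, E[XY]=35/2
Cov(X,Y) = E[XY] - E[X]E[Y] = 35/2 - 7/4*9/4 = 217/16

217/16


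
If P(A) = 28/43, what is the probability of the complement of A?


P(A') = 1 - P(A) = 1 - 28/43 = 15/43

15/43


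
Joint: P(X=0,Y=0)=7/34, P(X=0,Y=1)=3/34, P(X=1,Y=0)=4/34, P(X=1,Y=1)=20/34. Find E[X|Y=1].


P(Y=1) = 23/34
E[X|Y=1] = (0*3 + 1*20)/23 = 20/23

20/23


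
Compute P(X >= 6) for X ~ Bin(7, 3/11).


P(X>=6) = P(X=6) + P(X=7)
= 40824/19487171 + 2187/19487171
= 43011/19487171

43011/19487171


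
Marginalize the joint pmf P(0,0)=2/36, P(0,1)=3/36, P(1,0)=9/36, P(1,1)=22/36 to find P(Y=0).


P(Y=0) = P(0,0)+P(1,0) = 2/36 + 9/36 = 11/36

11/36


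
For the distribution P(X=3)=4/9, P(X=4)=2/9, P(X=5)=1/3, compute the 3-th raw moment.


E[X^3] = sum(x^3 * P(x))
= 27*4/9 + 64*2/9 + 125*1/3
= 611/9

611/9


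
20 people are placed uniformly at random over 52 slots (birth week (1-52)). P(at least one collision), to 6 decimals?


P(all different) = prod((52-i)/52 for i=0..19) = 0.014669
P(at least one match) = 1 - 0.014669 = 0.985331

0.985331


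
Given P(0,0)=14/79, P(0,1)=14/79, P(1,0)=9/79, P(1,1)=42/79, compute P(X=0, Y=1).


Read from table: P(X=0, Y=1) = 14/79

14/79


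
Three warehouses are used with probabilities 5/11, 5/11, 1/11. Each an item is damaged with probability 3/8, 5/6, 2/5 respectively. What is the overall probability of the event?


P(A) = P(A|B1)P(B1) + P(A|B2)P(B2) + P(A|B3)P(B3)
= 3/8*5/11 + 5/6*5/11 + 2/5*1/11
= 15/88 + 25/66 + 2/55 = 773/1320

773/1320


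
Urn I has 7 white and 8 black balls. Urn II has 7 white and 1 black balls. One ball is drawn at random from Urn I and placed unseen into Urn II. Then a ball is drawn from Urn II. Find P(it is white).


P(transfer white) = 7/15; P(transfer black) = 8/15
If white transferred: Urn II has 8 white of 9, so P(white|white moved) = 8/9
If black transferred: Urn II has 7 white of 9, so P(white|black moved) = 7/9
By total probability: P(white) = 7/15*8/9 + 8/15*7/9 = 112/135

112/135


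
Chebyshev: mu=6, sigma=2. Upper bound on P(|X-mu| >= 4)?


k = 4/2 = 2
Chebyshev: P(|X-mu| >= k*sigma) <= 1/k^2 = 1/2^2 = 1/4

1/4


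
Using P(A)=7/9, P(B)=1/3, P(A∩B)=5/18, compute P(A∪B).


P(A∪B) = P(A) + P(B) - P(A∩B)
= 7/9 + 1/3 - 5/18 = 5/6

5/6


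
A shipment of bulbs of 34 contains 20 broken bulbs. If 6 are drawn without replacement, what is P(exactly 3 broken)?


P(X=3) = C(20,3)*C(14,3) / C(34,6)
= 1140*364 / 1344904
= 414960/1344904 = 51870/168113

51870/168113


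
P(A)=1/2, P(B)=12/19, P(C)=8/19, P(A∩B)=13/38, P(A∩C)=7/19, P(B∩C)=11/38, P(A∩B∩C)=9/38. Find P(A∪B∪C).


P(A∪B∪C) = P(A)+P(B)+P(C) - P(AB)-P(AC)-P(BC) + P(ABC)
= 1/2+12/19+8/19 - 13/38-7/19-11/38 + 9/38
= 15/19

15/19


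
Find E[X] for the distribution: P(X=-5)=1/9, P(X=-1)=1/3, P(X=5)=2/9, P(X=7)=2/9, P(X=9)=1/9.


E[X] = sum(x * P(x))
= -5*1/9 - 1*1/3 + 5*2/9 + 7*2/9 + 9*1/9
= 25/9

25/9


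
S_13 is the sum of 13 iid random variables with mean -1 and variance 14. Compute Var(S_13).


By independence, Var(S_n) = n*Var(X_1) = 13*14 = 182

182


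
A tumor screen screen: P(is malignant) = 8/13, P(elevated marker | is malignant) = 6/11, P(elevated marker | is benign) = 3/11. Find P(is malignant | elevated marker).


P(A) = P(A|B)P(B) + P(A|B')P(B') = 6/11*8/13 + 3/11*5/13 = 63/143
P(B|A) = P(A|B)P(B)/P(A) = (48/143)/(63/143) = 16/21

16/21


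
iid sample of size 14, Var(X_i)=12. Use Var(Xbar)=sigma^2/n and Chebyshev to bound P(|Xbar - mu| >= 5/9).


Var(Xbar) = Var(X)/n = 12/14
Chebyshev: P(|Xbar-mu| >= 5/9) <= Var(Xbar)/(5/9)^2 = (6/7)/(25/81) = 486/175
Bound exceeds 1, so trivial bound: 1

1


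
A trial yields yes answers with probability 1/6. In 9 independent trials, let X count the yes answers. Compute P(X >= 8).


P(X>=8) = P(X=8) + P(X=9)
= 5/1119744 + 1/10077696
= 23/5038848

23/5038848


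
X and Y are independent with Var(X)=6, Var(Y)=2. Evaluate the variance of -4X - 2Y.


Independence => Cov(X,Y)=0
Var(-4X - 2Y) = (-4)^2*Var(X) + (-2)^2*Var(Y)
= 16*6 + 4*2 = 104

104


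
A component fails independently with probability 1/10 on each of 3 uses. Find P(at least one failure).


P(at least one) = 1 - P(none)
P(none) = (1 - 1/10)^3 = (9/10)^3 = 729/1000
P(at least one) = 1 - 729/1000 = 271/1000

271/1000


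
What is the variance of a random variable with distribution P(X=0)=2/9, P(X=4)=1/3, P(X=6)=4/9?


E[X] = 4, E[X^2] = 64/3
Var(X) = E[X^2] - (E[X])^2 = 64/3 - (4)^2 = 16/3

16/3


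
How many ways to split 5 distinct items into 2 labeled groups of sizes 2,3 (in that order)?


5! = 120
Denominator: 2!=2 * 3!=6
Coefficient = 120 / 12 = 10

10


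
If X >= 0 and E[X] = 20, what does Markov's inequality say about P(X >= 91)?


Markov: P(X >= a) <= E[X]/a
P(X >= 91) <= 20/91

20/91


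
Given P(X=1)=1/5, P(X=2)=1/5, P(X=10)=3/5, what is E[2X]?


E[2X] = sum(g(x)*P(x))
= 2*1/5 + 4*1/5 + 20*3/5
= 66/5

66/5


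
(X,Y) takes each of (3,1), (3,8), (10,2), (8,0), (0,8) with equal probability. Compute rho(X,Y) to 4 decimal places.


Cov(X,Y) = -8.8400, Var(X) = 13.3600, Var(Y) = 12.1600
rho = Cov/(sqrt(VarX)*sqrt(VarY)) = -0.6936

-0.6936


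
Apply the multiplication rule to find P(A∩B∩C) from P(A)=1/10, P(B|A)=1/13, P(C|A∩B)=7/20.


P(A∩B∩C) = P(A) * P(B|A) * P(C|A∩B)
= 1/10 * 1/13 * 7/20
= 1/130 * 7/20 = 7/2600

7/2600


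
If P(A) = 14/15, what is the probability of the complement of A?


P(A') = 1 - P(A) = 1 - 14/15 = 1/15

1/15


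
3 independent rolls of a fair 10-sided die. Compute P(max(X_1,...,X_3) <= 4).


P(max <= 4) = P(all X_i <= 4) = (P(X_1 <= 4))^3
= (4/10)^3 = (2/5)^3 = 8/125

8/125


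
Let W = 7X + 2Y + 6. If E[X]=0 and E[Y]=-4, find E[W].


E[7X + 2Y + 6] = 7*E[X] + 2*E[Y] + 6
= (7)*(0) + (2)*(-4) + (6)
= 0 - 8 + 6 = -2

-2


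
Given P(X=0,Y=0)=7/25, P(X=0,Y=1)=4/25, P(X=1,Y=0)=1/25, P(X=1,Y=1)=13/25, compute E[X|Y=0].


P(Y=0) = 8/25
E[X|Y=0] = (0*7 + 1*1)/8 = 1/8

1/8


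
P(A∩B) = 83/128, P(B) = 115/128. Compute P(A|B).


P(A|B) = P(A∩B)/P(B) = (83/128)/(115/128) = 83/115

83/115


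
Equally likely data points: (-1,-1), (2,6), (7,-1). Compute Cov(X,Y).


E[X]=8/3, E[Y]=4/3, E[XY]=2
Cov(X,Y) = E[XY] - E[X]E[Y] = 2 - 8/3*4/3 = -14/9

-14/9


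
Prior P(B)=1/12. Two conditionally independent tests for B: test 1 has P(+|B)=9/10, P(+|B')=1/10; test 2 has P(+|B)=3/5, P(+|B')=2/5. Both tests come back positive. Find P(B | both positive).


After test 1: P(+) = 9/10*1/12 + 1/10*11/12 = 1/6
P(B|+) = (3/40)/(1/6) = 9/20
After test 2 (use post1 as new prior): P(+) = 3/5*9/20 + 2/5*11/20 = 49/100
P(B|+,+) = (27/100)/(49/100) = 27/49

27/49


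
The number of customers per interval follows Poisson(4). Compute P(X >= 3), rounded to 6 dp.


P(X>=3) = 1 - P(X<=2) = 1 - (e^(-4)*4^0/0! + e^(-4)*4^1/1! + e^(-4)*4^2/2!)
≈ 1 - (0.0183156389 + 0.0732625556 + 0.1465251111)
= 1 - 0.2381033056 = 0.7618966944
≈ 0.761897

0.761897


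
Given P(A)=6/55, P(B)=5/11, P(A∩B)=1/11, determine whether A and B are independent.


P(A)*P(B) = 6/55*5/11 = 6/121
P(A∩B) = 1/11 != 6/121, so not independent

No, A and B are not independent


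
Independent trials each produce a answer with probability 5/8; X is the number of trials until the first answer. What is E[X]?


For geometric (trials until first success), E[X] = 1/p = 1/(5/8) = 8/5

8/5


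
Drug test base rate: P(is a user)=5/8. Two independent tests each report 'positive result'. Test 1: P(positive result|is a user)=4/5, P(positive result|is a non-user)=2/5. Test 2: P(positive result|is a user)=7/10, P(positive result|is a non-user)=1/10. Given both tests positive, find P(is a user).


After test 1: P(+) = 4/5*5/8 + 2/5*3/8 = 13/20
P(B|+) = (1/2)/(13/20) = 10/13
After test 2 (use post1 as new prior): P(+) = 7/10*10/13 + 1/10*3/13 = 73/130
P(B|+,+) = (7/13)/(73/130) = 70/73

70/73


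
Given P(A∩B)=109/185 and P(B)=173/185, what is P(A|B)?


P(A|B) = P(A∩B)/P(B) = (109/185)/(173/185) = 109/173

109/173


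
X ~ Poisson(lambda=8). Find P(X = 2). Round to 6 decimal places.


P(X=2) = e^(-8) * 8^2 / 2!
≈ 0.0003354626279 * 64 / 2
≈ 0.010735

0.010735


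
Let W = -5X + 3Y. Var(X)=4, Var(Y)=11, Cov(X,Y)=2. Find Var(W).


Var(-5X + 3Y) = (-5)^2*Var(X) + 3^2*Var(Y) + 2*(-5)*3*Cov(X,Y)
= 25*4 + 9*11 - 30*2
= 100 + 99 - 60 = 139

139


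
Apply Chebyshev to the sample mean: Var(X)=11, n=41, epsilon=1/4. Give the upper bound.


Var(Xbar) = Var(X)/n = 11/41
Chebyshev: P(|Xbar-mu| >= 1/4) <= Var(Xbar)/(1/4)^2 = (11/41)/(1/16) = 176/41
Bound exceeds 1, so trivial bound: 1

1


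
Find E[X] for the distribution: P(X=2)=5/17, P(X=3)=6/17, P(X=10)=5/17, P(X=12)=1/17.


E[X] = sum(x * P(x))
= 2*5/17 + 3*6/17 + 10*5/17 + 12*1/17
= 90/17

90/17


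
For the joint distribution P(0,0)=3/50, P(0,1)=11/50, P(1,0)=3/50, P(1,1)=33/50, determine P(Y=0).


P(Y=0) = P(0,0)+P(1,0) = 3/50 + 3/50 = 6/50 = 3/25

3/25


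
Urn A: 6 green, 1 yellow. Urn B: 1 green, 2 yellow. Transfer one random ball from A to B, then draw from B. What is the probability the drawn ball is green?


P(transfer green) = 6/7; P(transfer yellow) = 1/7
If green transferred: Urn II has 2 green of 4, so P(green|green moved) = 1/2
If yellow transferred: Urn II has 1 green of 4, so P(green|yellow moved) = 1/4
By total probability: P(green) = 6/7*1/2 + 1/7*1/4 = 13/28

13/28


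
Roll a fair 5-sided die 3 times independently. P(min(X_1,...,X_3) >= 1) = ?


P(min >= 1) = P(all X_i >= 1) = (P(X_1 >= 1))^3
= (5/5)^3 = 1^3 = 1

1


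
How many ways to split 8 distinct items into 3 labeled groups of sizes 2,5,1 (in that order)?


8! = 40320
Denominator: 2!=2 * 5!=120 * 1!=1
Coefficient = 40320 / 240 = 168

168


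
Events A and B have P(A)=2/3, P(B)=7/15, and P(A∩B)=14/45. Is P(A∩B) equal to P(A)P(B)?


P(A)*P(B) = 2/3*7/15 = 14/45
P(A∩B) = 14/45, which equals P(A)P(B), so independent

Yes, A and B are independent


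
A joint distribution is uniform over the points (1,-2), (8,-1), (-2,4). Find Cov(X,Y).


E[X]=7/3, E[Y]=1/3, E[XY]=-6
Cov(X,Y) = E[XY] - E[X]E[Y] = -6 - 7/3*1/3 = -61/9

-61/9


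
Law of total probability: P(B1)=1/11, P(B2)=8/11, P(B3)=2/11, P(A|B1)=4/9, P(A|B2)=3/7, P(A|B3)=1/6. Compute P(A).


P(A) = P(A|B1)P(B1) + P(A|B2)P(B2) + P(A|B3)P(B3)
= 4/9*1/11 + 3/7*8/11 + 1/6*2/11
= 4/99 + 24/77 + 1/33 = 265/693

265/693


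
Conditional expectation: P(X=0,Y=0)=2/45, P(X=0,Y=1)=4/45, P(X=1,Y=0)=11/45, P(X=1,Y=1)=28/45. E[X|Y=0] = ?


P(Y=0) = 13/45
E[X|Y=0] = (0*2 + 1*11)/13 = 11/13

11/13


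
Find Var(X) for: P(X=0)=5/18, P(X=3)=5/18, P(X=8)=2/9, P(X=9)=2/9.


E[X] = 83/18, E[X^2] = 625/18
Var(X) = E[X^2] - (E[X])^2 = 625/18 - (83/18)^2 = 4361/324

4361/324


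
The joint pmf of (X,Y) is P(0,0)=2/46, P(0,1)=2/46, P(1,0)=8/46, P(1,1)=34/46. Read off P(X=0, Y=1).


Read from table: P(X=0, Y=1) = 2/46 = 1/23

1/23


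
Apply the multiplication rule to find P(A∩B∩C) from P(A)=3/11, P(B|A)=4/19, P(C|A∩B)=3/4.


P(A∩B∩C) = P(A) * P(B|A) * P(C|A∩B)
= 3/11 * 4/19 * 3/4
= 12/209 * 3/4 = 9/209

9/209


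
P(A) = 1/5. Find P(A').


P(A') = 1 - P(A) = 1 - 1/5 = 4/5

4/5


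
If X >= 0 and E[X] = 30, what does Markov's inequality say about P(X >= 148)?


Markov: P(X >= a) <= E[X]/a
P(X >= 148) <= 30/148 = 15/74

15/74


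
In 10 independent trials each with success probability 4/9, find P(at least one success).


P(at least one) = 1 - P(none)
P(none) = (1 - 4/9)^10 = (5/9)^10 = 9765625/3486784401
P(at least one) = 1 - 9765625/3486784401 = 3477018776/3486784401

3477018776/3486784401


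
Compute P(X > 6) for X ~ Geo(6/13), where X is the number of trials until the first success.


P(X > 6) = P(first 6 trials all fail) = (1-p)^6 = (7/13)^6 = 117649/4826809

117649/4826809


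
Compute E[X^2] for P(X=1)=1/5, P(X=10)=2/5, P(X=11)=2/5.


E[X^2] = sum(g(x)*P(x))
= 1*1/5 + 100*2/5 + 121*2/5
= 443/5

443/5


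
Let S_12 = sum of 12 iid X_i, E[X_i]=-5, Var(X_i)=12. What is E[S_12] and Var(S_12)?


E[S_n] = n*mu = 12*-5 = -60
Var(S_n) = n*sigma^2 = 12*12 = 144

E[S_12]=-60, Var(S_12)=144


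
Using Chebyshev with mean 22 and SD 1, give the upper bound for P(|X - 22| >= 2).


k = 2/1 = 2
Chebyshev: P(|X-mu| >= k*sigma) <= 1/k^2 = 1/2^2 = 1/4

1/4


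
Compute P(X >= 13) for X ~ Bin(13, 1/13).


P(X>=13) = P(X=13)
= 1/302875106592253
= 1/302875106592253

1/302875106592253


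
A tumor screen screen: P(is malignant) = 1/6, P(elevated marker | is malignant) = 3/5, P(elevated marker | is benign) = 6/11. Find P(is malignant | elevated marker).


P(A) = P(A|B)P(B) + P(A|B')P(B') = 3/5*1/6 + 6/11*5/6 = 61/110
P(B|A) = P(A|B)P(B)/P(A) = (1/10)/(61/110) = 11/61

11/61


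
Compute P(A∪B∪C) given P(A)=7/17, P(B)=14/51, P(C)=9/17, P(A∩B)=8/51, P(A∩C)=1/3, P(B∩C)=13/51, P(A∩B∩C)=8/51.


P(A∪B∪C) = P(A)+P(B)+P(C) - P(AB)-P(AC)-P(BC) + P(ABC)
= 7/17+14/51+9/17 - 8/51-1/3-13/51 + 8/51
= 32/51

32/51


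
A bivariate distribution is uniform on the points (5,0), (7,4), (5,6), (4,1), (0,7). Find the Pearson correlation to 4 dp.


Cov(X,Y) = -2.7200, Var(X) = 5.3600, Var(Y) = 7.4400
rho = Cov/(sqrt(VarX)*sqrt(VarY)) = -0.4307

-0.4307


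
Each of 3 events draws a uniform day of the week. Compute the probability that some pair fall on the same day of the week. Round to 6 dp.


P(all different) = prod((7-i)/7 for i=0..2) = 0.612245
P(at least one match) = 1 - 0.612245 = 0.387755

0.387755


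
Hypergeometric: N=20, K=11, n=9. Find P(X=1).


P(X=1) = C(11,1)*C(9,8) / C(20,9)
= 11*9 / 167960
= 99/167960

99/167960


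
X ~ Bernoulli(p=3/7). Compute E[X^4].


For Bernoulli: X in {0,1}
E[X^4] = 0^4*(1-3/7) + 1^4*3/7 = 3/7

3/7


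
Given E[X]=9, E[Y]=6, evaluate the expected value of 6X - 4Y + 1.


E[6X - 4Y + 1] = 6*E[X] - 4*E[Y] + 1
= (6)*(9) + (-4)*(6) + (1)
= 54 - 24 + 1 = 31

31


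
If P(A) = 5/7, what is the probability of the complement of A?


P(A') = 1 - P(A) = 1 - 5/7 = 2/7

2/7


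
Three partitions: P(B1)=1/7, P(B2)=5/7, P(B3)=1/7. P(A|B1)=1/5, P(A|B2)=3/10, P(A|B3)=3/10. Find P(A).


P(A) = P(A|B1)P(B1) + P(A|B2)P(B2) + P(A|B3)P(B3)
= 1/5*1/7 + 3/10*5/7 + 3/10*1/7
= 1/35 + 3/14 + 3/70 = 2/7

2/7


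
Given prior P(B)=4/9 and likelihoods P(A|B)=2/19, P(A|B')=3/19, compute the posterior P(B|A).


P(A) = P(A|B)P(B) + P(A|B')P(B') = 2/19*4/9 + 3/19*5/9 = 23/171
P(B|A) = P(A|B)P(B)/P(A) = (8/171)/(23/171) = 8/23

8/23


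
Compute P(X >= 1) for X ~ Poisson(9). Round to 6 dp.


P(X>=1) = 1 - P(X<=0) = 1 - (e^(-9)*9^0/0!)
≈ 1 - 0.0001234098 = 0.9998765902
≈ 0.999877

0.999877


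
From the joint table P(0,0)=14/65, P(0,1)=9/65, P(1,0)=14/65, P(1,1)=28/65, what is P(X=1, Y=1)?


Read from table: P(X=1, Y=1) = 28/65

28/65


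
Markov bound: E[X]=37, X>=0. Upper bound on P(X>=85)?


Markov: P(X >= a) <= E[X]/a
P(X >= 85) <= 37/85

37/85


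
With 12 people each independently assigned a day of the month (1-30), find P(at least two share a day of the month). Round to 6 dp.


P(all different) = prod((30-i)/30 for i=0..11) = 0.077959
P(at least one match) = 1 - 0.077959 = 0.922041

0.922041


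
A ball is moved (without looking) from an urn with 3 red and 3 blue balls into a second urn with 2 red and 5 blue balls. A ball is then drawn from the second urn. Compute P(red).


P(transfer red) = 3/6 = 1/2; P(transfer blue) = 1/2
If red transferred: Urn II has 3 red of 8, so P(red|red moved) = 3/8
If blue transferred: Urn II has 2 red of 8, so P(red|blue moved) = 1/4
By total probability: P(red) = 1/2*3/8 + 1/2*1/4 = 5/16

5/16


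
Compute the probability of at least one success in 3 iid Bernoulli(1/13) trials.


P(at least one) = 1 - P(none)
P(none) = (1 - 1/13)^3 = (12/13)^3 = 1728/2197
P(at least one) = 1 - 1728/2197 = 469/2197

469/2197


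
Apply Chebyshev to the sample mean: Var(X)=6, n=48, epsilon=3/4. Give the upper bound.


Var(Xbar) = Var(X)/n = 6/48
Chebyshev: P(|Xbar-mu| >= 3/4) <= Var(Xbar)/(3/4)^2 = (1/8)/(9/16) = 2/9

2/9


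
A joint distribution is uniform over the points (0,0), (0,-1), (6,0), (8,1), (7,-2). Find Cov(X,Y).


E[X]=21/5, E[Y]=-2/5, E[XY]=-6/5
Cov(X,Y) = E[XY] - E[X]E[Y] = -6/5 - 21/5*-2/5 = 12/25

12/25


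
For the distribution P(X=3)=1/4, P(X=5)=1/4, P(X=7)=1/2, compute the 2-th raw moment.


E[X^2] = sum(x^2 * P(x))
= 9*1/4 + 25*1/4 + 49*1/2
= 33

33


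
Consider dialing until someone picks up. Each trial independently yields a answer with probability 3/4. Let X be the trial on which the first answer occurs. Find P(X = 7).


P(X=7) = (1-p)^6 * p = (1/4)^6 * 3/4
= 1/4096 * 3/4 = 3/16384

3/16384


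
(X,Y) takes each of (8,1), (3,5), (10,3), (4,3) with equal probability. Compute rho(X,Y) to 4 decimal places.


Cov(X,Y) = -2.5000, Var(X) = 8.1875, Var(Y) = 2.0000
rho = Cov/(sqrt(VarX)*sqrt(VarY)) = -0.6178

-0.6178


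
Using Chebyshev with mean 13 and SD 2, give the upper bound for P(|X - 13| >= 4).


k = 4/2 = 2
Chebyshev: P(|X-mu| >= k*sigma) <= 1/k^2 = 1/2^2 = 1/4

1/4


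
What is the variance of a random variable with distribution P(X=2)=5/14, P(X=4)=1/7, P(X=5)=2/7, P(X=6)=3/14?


E[X] = 4, E[X^2] = 130/7
Var(X) = E[X^2] - (E[X])^2 = 130/7 - (4)^2 = 18/7

18/7


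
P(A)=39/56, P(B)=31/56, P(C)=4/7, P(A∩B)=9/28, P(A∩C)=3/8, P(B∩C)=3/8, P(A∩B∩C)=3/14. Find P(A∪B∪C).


P(A∪B∪C) = P(A)+P(B)+P(C) - P(AB)-P(AC)-P(BC) + P(ABC)
= 39/56+31/56+4/7 - 9/28-3/8-3/8 + 3/14
= 27/28

27/28


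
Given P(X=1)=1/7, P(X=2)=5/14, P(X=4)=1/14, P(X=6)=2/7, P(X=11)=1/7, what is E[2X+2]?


E[2X+2] = sum(g(x)*P(x))
= 4*1/7 + 6*5/14 + 10*1/14 + 14*2/7 + 24*1/7
= 76/7

76/7


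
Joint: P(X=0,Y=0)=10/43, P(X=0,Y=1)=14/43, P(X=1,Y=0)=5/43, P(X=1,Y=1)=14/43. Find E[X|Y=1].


P(Y=1) = 28/43
E[X|Y=1] = (0*14 + 1*14)/28 = 14/28 = 1/2

1/2


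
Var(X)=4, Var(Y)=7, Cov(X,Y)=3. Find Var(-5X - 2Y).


Var(-5X - 2Y) = (-5)^2*Var(X) + (-2)^2*Var(Y) + 2*(-5)*(-2)*Cov(X,Y)
= 25*4 + 4*7 + 20*3
= 100 + 28 + 60 = 188

188


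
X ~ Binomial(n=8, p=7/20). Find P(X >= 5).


P(X>=5) = P(X=5) + P(X=6) + P(X=7) + P(X=8)
= 258474853/3200000000 + 139178767/6400000000 + 10706059/3200000000 + 5764801/25600000000
= 543185433/5120000000

543185433/5120000000


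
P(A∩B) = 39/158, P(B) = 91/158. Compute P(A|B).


P(A|B) = P(A∩B)/P(B) = (39/158)/(91/158) = 39/91 = 3/7

3/7


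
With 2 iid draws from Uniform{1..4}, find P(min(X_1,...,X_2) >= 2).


P(min >= 2) = P(all X_i >= 2) = (P(X_1 >= 2))^2
= (3/4)^2 = 9/16

9/16


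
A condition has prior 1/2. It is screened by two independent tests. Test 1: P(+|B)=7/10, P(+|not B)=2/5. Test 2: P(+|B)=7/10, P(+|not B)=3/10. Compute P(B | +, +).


After test 1: P(+) = 7/10*1/2 + 2/5*1/2 = 11/20
P(B|+) = (7/20)/(11/20) = 7/11
After test 2 (use post1 as new prior): P(+) = 7/10*7/11 + 3/10*4/11 = 61/110
P(B|+,+) = (49/110)/(61/110) = 49/61

49/61


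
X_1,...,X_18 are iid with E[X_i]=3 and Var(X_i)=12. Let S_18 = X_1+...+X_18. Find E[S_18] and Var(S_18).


E[S_n] = n*mu = 18*3 = 54
Var(S_n) = n*sigma^2 = 18*12 = 216

E[S_18]=54, Var(S_18)=216


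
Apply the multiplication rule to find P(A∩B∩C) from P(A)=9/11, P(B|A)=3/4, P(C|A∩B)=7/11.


P(A∩B∩C) = P(A) * P(B|A) * P(C|A∩B)
= 9/11 * 3/4 * 7/11
= 27/44 * 7/11 = 189/484

189/484


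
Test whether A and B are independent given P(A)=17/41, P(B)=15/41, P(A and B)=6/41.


P(A)*P(B) = 17/41*15/41 = 255/1681
P(A∩B) = 6/41 != 255/1681, so not independent

No, A and B are not independent


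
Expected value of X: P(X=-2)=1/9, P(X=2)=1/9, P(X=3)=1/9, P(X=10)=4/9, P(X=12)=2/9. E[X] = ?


E[X] = sum(x * P(x))
= -2*1/9 + 2*1/9 + 3*1/9 + 10*4/9 + 12*2/9
= 67/9

67/9


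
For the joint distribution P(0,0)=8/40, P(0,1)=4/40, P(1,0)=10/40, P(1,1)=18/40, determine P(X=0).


P(X=0) = P(0,0)+P(0,1) = 8/40 + 4/40 = 12/40 = 3/10

3/10


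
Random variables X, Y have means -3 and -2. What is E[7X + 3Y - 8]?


E[7X + 3Y - 8] = 7*E[X] + 3*E[Y] - 8
= (7)*(-3) + (3)*(-2) + (-8)
= -21 - 6 - 8 = -35

-35


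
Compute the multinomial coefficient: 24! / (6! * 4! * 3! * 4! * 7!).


24! = 620448401733239439360000
Denominator: 6!=720 * 4!=24 * 3!=6 * 4!=24 * 7!=5040
Coefficient = 620448401733239439360000 / 12541132800 = 49473074851200

49473074851200


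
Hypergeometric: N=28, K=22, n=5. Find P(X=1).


P(X=1) = C(22,1)*C(6,4) / C(28,5)
= 22*15 / 98280
= 330/98280 = 11/3276

11/3276


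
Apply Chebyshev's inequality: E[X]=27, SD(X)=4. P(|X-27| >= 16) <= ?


k = 16/4 = 4
Chebyshev: P(|X-mu| >= k*sigma) <= 1/k^2 = 1/4^2 = 1/16

1/16


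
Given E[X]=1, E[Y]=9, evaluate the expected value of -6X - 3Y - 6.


E[-6X - 3Y - 6] = -6*E[X] - 3*E[Y] - 6
= (-6)*(1) + (-3)*(9) + (-6)
= -6 - 27 - 6 = -39

-39


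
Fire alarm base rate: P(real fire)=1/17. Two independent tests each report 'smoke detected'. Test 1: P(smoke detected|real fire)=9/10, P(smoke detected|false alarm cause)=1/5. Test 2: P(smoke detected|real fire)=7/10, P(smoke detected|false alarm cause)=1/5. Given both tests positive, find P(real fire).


After test 1: P(+) = 9/10*1/17 + 1/5*16/17 = 41/170
P(B|+) = (9/170)/(41/170) = 9/41
After test 2 (use post1 as new prior): P(+) = 7/10*9/41 + 1/5*32/41 = 127/410
P(B|+,+) = (63/410)/(127/410) = 63/127

63/127


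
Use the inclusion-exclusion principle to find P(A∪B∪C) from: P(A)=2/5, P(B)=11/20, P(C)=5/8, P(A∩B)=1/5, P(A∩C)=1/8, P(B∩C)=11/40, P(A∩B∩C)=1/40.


P(A∪B∪C) = P(A)+P(B)+P(C) - P(AB)-P(AC)-P(BC) + P(ABC)
= 2/5+11/20+5/8 - 1/5-1/8-11/40 + 1/40
= 1

1


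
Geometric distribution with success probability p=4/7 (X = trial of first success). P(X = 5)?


P(X=5) = (1-p)^4 * p = (3/7)^4 * 4/7
= 81/2401 * 4/7 = 324/16807

324/16807
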